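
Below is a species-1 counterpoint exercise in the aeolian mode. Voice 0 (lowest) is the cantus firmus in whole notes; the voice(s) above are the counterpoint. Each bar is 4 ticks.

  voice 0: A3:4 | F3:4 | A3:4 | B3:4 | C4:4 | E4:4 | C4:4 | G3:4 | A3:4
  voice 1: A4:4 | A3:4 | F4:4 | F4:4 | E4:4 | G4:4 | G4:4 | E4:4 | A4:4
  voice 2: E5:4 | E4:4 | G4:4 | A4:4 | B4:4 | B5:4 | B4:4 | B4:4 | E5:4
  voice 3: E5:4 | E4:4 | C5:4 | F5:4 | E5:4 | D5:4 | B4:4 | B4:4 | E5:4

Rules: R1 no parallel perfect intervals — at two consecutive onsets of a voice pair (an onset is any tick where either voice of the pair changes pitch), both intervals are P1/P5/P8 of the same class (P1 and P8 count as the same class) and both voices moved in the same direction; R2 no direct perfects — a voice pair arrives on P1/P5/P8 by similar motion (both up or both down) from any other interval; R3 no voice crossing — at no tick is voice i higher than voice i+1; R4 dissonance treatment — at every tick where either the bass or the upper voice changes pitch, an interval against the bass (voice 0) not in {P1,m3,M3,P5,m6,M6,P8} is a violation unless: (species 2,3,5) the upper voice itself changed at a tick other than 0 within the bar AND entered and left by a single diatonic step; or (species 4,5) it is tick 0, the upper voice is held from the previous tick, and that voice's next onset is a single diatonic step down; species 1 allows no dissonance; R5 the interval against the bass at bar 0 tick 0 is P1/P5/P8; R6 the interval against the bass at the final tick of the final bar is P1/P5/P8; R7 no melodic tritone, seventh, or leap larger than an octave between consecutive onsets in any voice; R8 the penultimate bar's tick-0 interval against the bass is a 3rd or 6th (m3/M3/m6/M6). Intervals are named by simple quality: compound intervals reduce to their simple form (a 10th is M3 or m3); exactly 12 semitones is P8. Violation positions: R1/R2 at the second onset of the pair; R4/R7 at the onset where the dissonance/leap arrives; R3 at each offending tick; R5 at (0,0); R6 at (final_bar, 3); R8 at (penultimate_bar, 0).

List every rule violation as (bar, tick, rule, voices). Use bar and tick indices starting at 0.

bar 0: v0=A3 v1=A4 v2=E5 v3=E5 downbeat P5
bar 1: v0=F3 v1=A3 v2=E4 v3=E4 downbeat M7
bar 2: v0=A3 v1=F4 v2=G4 v3=C5 downbeat m3
bar 3: v0=B3 v1=F4 v2=A4 v3=F5 downbeat TT
bar 4: v0=C4 v1=E4 v2=B4 v3=E5 downbeat M3
bar 5: v0=E4 v1=G4 v2=B5 v3=D5 downbeat m7
bar 6: v0=C4 v1=G4 v2=B4 v3=B4 downbeat M7
bar 7: v0=G3 v1=E4 v2=B4 v3=B4 downbeat M3
bar 8: v0=A3 v1=A4 v2=E5 v3=E5 downbeat P5
  -> R1 @ bar 1 tick 0 v(1, 2): A4/E5 P5 -> A3/E4 P5 similar
  -> R1 @ bar 1 tick 0 v(1, 3): A4/E5 P5 -> A3/E4 P5 similar
  -> R1 @ bar 1 tick 0 v(2, 3): E5/E5 P1 -> E4/E4 P1 similar
  -> R4 @ bar 1 tick 0 v(0, 2): F3/E4 M7 untreated
  -> R4 @ bar 1 tick 0 v(0, 3): F3/E4 M7 untreated
  -> R1 @ bar 2 tick 0 v(1, 3): A3/E4 P5 -> F4/C5 P5 similar
  -> R4 @ bar 2 tick 0 v(0, 2): A3/G4 m7 untreated
  -> R4 @ bar 3 tick 0 v(0, 1): B3/F4 TT untreated
  -> R4 @ bar 3 tick 0 v(0, 2): B3/A4 m7 untreated
  -> R4 @ bar 3 tick 0 v(0, 3): B3/F5 TT untreated
  -> R1 @ bar 4 tick 0 v(1, 3): F4/F5 P8 -> E4/E5 P8 similar
  -> R4 @ bar 4 tick 0 v(0, 2): C4/B4 M7 untreated
  -> R2 @ bar 5 tick 0 v(0, 2): C4/B4 M7 -> E4/B5 P5 similar
  -> R3 @ bar 5 tick 0 v(2, 3): B5 above D5
  -> R4 @ bar 5 tick 0 v(0, 3): E4/D5 m7 untreated
  -> R3 @ bar 5 tick 1 v(2, 3): B5 above D5
  -> R3 @ bar 5 tick 2 v(2, 3): B5 above D5
  -> R3 @ bar 5 tick 3 v(2, 3): B5 above D5
  -> R2 @ bar 6 tick 0 v(2, 3): B5/D5 M6 -> B4/B4 P1 similar
  -> R4 @ bar 6 tick 0 v(0, 2): C4/B4 M7 untreated
  -> R4 @ bar 6 tick 0 v(0, 3): C4/B4 M7 untreated
  -> R1 @ bar 8 tick 0 v(1, 2): E4/B4 P5 -> A4/E5 P5 similar
  -> R1 @ bar 8 tick 0 v(1, 3): E4/B4 P5 -> A4/E5 P5 similar
  -> R1 @ bar 8 tick 0 v(2, 3): B4/B4 P1 -> E5/E5 P1 similar
  -> R2 @ bar 8 tick 0 v(0, 1): G3/E4 M6 -> A3/A4 P8 similar
  -> R2 @ bar 8 tick 0 v(0, 2): G3/B4 M3 -> A3/E5 P5 similar
  -> R2 @ bar 8 tick 0 v(0, 3): G3/B4 M3 -> A3/E5 P5 similar

(1, 0, R1, (1, 2))
(1, 0, R1, (1, 3))
(1, 0, R1, (2, 3))
(1, 0, R4, (0, 2))
(1, 0, R4, (0, 3))
(2, 0, R1, (1, 3))
(2, 0, R4, (0, 2))
(3, 0, R4, (0, 1))
(3, 0, R4, (0, 2))
(3, 0, R4, (0, 3))
(4, 0, R1, (1, 3))
(4, 0, R4, (0, 2))
(5, 0, R2, (0, 2))
(5, 0, R3, (2, 3))
(5, 0, R4, (0, 3))
(5, 1, R3, (2, 3))
(5, 2, R3, (2, 3))
(5, 3, R3, (2, 3))
(6, 0, R2, (2, 3))
(6, 0, R4, (0, 2))
(6, 0, R4, (0, 3))
(8, 0, R1, (1, 2))
(8, 0, R1, (1, 3))
(8, 0, R1, (2, 3))
(8, 0, R2, (0, 1))
(8, 0, R2, (0, 2))
(8, 0, R2, (0, 3))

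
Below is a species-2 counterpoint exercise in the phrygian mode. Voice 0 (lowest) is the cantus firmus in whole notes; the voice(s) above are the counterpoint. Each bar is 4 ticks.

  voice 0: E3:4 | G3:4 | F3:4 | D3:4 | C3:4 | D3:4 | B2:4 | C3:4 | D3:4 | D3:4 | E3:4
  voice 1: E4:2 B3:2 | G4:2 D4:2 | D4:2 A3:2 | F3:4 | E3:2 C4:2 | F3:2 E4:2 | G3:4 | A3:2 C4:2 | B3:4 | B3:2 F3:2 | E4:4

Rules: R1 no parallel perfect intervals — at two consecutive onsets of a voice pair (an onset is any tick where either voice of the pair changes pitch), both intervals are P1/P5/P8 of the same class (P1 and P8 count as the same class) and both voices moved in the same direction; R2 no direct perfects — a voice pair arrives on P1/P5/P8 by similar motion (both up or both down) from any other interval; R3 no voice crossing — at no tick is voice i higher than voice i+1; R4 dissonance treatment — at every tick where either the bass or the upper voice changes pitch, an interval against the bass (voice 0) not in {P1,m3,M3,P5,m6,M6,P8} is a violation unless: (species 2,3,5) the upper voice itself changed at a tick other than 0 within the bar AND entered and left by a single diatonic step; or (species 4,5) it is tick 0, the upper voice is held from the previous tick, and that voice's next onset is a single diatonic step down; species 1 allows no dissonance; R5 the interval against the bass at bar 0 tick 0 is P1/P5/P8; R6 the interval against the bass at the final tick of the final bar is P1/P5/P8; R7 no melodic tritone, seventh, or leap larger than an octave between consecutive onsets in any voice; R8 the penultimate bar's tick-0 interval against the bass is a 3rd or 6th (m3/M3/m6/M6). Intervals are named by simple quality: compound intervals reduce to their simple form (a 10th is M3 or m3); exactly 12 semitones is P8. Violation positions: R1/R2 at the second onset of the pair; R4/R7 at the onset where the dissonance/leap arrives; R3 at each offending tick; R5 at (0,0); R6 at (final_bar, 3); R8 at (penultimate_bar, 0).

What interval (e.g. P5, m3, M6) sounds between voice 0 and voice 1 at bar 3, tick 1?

m3

voice 0=D3 voice 1=F3 -> m3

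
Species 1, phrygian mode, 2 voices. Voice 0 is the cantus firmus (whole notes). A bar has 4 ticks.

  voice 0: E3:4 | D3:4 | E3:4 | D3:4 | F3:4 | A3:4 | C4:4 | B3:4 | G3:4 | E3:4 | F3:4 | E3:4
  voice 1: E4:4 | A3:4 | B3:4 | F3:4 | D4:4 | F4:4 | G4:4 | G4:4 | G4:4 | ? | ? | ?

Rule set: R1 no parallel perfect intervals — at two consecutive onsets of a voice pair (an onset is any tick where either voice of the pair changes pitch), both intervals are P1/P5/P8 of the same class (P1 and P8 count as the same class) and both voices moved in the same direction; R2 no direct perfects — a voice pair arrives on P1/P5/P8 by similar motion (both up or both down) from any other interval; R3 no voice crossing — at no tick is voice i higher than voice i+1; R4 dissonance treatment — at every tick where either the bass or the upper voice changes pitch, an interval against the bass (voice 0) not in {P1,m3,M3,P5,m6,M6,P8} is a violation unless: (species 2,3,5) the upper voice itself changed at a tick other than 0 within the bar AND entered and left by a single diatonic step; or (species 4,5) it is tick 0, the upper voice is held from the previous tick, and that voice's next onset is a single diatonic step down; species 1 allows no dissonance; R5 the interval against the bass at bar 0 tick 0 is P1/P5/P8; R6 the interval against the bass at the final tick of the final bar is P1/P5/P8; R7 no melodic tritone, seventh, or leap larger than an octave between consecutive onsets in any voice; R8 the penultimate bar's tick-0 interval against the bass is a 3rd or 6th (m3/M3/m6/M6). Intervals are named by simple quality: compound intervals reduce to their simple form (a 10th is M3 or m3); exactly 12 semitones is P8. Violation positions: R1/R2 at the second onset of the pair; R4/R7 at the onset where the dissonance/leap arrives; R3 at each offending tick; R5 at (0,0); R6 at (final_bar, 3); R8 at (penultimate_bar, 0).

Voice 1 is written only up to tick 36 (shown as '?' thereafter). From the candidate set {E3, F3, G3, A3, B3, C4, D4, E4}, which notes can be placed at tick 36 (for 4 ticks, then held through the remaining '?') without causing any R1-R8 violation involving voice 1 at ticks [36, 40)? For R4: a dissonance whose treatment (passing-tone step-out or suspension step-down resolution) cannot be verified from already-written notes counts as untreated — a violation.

E3: violates R1,R7
F3: violates R4,R7
G3: legal
A3: violates R4,R7
B3: violates R2
C4: legal
D4: violates R4
E4: violates R1

{C4, G3}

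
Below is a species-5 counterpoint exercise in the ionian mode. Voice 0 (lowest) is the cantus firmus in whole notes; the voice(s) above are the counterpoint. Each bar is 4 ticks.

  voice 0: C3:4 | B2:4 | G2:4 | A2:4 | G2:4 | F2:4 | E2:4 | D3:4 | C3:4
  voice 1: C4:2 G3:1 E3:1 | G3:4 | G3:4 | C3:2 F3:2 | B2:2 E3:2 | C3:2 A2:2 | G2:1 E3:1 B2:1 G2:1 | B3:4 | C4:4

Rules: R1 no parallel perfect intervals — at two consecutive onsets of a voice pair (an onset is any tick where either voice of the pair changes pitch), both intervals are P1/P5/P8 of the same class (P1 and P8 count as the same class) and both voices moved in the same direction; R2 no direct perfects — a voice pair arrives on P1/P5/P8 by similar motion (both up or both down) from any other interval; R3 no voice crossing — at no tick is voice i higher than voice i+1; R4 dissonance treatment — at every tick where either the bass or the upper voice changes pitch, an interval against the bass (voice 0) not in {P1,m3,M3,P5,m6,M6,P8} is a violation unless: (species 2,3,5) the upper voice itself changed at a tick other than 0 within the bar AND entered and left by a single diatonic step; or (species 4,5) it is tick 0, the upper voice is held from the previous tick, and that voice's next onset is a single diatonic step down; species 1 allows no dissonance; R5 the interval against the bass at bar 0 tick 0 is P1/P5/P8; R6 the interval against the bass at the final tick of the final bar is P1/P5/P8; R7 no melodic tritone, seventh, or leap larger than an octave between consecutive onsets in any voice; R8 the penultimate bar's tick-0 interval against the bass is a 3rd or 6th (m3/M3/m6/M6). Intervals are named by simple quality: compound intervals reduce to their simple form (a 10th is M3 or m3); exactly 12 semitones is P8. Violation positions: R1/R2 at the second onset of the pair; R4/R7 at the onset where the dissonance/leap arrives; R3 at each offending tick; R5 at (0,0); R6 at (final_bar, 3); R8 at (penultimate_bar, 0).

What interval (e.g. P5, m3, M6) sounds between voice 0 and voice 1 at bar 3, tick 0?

m3

voice 0=A2 voice 1=C3 -> m3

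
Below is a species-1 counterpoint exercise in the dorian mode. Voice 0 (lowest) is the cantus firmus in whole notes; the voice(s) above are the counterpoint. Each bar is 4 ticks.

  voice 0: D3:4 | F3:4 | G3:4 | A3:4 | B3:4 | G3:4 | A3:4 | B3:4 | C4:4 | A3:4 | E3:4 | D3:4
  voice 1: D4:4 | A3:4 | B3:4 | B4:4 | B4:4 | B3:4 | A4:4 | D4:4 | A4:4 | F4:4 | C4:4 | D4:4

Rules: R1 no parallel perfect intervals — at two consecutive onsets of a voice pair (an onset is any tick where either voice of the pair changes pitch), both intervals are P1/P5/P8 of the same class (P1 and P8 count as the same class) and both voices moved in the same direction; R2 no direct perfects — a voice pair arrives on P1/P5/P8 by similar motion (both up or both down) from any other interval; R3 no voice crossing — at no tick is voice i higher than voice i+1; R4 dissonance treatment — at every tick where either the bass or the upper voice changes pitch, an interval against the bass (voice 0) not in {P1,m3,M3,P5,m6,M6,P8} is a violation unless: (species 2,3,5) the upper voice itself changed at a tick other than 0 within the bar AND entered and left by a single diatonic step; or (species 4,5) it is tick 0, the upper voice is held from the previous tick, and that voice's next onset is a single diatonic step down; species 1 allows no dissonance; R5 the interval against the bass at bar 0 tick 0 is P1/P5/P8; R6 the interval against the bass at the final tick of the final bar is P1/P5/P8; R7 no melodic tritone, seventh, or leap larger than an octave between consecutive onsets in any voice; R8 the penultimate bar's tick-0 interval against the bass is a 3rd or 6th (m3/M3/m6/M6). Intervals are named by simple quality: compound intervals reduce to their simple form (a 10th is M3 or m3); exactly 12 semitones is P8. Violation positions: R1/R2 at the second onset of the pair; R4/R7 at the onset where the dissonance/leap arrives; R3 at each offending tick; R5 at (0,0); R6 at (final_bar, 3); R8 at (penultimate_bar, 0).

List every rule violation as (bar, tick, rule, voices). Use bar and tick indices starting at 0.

(3, 0, R4, (0, 1))
(6, 0, R2, (0, 1))
(6, 0, R7, (1,))

bar 0: v0=D3 v1=D4 downbeat P8
bar 1: v0=F3 v1=A3 downbeat M3
bar 2: v0=G3 v1=B3 downbeat M3
bar 3: v0=A3 v1=B4 downbeat M2
bar 4: v0=B3 v1=B4 downbeat P8
bar 5: v0=G3 v1=B3 downbeat M3
bar 6: v0=A3 v1=A4 downbeat P8
bar 7: v0=B3 v1=D4 downbeat m3
bar 8: v0=C4 v1=A4 downbeat M6
bar 9: v0=A3 v1=F4 downbeat m6
bar 10: v0=E3 v1=C4 downbeat m6
bar 11: v0=D3 v1=D4 downbeat P8
  -> R4 @ bar 3 tick 0 v(0, 1): A3/B4 M2 untreated
  -> R2 @ bar 6 tick 0 v(0, 1): G3/B3 M3 -> A3/A4 P8 similar
  -> R7 @ bar 6 tick 0 v(1,): B3->A4 leap 10st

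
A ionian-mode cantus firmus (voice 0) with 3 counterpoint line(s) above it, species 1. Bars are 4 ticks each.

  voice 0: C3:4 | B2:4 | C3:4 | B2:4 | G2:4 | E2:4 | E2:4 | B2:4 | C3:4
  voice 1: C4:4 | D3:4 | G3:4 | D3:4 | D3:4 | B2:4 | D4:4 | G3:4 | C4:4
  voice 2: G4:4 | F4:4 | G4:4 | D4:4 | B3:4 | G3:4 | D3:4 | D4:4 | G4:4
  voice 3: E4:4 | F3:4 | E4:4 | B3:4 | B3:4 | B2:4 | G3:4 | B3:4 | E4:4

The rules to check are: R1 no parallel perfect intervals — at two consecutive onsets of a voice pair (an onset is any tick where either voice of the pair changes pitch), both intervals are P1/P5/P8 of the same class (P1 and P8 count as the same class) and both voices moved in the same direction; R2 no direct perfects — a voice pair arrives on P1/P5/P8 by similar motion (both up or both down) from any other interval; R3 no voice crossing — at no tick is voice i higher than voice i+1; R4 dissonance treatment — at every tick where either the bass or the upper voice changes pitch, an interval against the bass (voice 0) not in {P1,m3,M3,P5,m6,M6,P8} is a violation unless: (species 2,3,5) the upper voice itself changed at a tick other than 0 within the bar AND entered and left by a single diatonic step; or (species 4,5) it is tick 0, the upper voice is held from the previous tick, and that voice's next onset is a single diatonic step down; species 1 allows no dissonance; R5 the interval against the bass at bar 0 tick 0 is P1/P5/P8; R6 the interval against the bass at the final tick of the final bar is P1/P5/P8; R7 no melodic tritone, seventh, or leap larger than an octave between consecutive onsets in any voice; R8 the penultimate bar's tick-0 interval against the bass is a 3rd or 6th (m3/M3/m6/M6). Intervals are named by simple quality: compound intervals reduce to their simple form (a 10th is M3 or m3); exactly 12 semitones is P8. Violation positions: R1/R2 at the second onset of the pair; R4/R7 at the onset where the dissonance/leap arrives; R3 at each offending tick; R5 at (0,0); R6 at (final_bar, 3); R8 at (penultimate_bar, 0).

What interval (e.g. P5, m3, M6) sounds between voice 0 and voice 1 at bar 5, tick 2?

voice 0=E2 voice 1=B2 -> P5

P5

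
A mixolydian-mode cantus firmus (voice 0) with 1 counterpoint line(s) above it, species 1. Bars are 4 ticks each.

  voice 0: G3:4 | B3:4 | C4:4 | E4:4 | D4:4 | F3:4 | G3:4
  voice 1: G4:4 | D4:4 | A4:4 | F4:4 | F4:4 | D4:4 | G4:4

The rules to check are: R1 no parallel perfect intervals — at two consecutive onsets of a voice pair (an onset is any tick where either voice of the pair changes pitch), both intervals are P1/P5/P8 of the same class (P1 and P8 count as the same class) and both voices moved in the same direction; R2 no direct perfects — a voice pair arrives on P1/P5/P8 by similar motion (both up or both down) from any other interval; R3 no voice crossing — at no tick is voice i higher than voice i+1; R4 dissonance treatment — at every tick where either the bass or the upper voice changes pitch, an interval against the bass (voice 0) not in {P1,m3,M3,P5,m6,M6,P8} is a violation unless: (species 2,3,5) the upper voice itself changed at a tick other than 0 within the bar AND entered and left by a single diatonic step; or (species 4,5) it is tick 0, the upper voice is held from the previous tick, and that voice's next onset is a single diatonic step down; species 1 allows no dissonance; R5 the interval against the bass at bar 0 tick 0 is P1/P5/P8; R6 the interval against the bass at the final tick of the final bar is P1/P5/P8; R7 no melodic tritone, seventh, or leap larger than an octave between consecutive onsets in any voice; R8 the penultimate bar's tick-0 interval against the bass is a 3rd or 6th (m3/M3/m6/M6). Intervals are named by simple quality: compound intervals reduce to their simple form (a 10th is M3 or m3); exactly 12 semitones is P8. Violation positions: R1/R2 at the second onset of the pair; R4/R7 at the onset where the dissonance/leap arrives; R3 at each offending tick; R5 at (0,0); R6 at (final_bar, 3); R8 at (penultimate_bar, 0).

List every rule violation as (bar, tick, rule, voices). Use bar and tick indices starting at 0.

bar 0: v0=G3 v1=G4 downbeat P8
bar 1: v0=B3 v1=D4 downbeat m3
bar 2: v0=C4 v1=A4 downbeat M6
bar 3: v0=E4 v1=F4 downbeat m2
bar 4: v0=D4 v1=F4 downbeat m3
bar 5: v0=F3 v1=D4 downbeat M6
bar 6: v0=G3 v1=G4 downbeat P8
  -> R4 @ bar 3 tick 0 v(0, 1): E4/F4 m2 untreated
  -> R2 @ bar 6 tick 0 v(0, 1): F3/D4 M6 -> G3/G4 P8 similar

(3, 0, R4, (0, 1))
(6, 0, R2, (0, 1))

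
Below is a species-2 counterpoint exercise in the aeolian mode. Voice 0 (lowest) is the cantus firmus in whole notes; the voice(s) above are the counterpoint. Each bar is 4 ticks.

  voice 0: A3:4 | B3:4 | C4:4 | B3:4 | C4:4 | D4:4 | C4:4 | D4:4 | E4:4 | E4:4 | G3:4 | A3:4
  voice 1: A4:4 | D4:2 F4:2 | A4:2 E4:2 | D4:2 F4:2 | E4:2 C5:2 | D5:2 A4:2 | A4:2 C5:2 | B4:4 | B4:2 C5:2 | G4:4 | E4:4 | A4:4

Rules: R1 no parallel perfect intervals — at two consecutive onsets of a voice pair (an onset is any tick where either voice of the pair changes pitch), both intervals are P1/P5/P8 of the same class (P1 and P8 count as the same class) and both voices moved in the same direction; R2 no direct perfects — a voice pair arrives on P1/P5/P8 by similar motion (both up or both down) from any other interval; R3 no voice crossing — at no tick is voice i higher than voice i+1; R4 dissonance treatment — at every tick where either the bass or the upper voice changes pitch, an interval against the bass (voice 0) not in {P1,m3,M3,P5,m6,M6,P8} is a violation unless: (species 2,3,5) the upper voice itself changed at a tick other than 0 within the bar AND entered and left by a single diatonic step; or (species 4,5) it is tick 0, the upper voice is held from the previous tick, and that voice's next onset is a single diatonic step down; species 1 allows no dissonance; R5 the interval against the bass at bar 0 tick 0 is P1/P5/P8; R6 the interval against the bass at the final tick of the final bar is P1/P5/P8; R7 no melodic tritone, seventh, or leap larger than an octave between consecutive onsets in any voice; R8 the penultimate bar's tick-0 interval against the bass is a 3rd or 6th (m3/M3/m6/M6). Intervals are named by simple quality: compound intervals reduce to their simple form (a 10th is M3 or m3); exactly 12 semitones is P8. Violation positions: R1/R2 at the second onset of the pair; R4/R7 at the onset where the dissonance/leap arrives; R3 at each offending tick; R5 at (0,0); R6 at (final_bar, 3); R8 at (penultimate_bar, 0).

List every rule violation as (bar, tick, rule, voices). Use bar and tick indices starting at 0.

(1, 2, R4, (0, 1))
(3, 2, R4, (0, 1))
(5, 0, R1, (0, 1))
(11, 0, R2, (0, 1))

bar 0: v0=A3 v1=A4 downbeat P8
bar 1: v0=B3 v1=D4 downbeat m3
bar 2: v0=C4 v1=A4 downbeat M6
bar 3: v0=B3 v1=D4 downbeat m3
bar 4: v0=C4 v1=E4 downbeat M3
bar 5: v0=D4 v1=D5 downbeat P8
bar 6: v0=C4 v1=A4 downbeat M6
bar 7: v0=D4 v1=B4 downbeat M6
bar 8: v0=E4 v1=B4 downbeat P5
bar 9: v0=E4 v1=G4 downbeat m3
bar 10: v0=G3 v1=E4 downbeat M6
bar 11: v0=A3 v1=A4 downbeat P8
  -> R4 @ bar 1 tick 2 v(0, 1): B3/F4 TT untreated
  -> R4 @ bar 3 tick 2 v(0, 1): B3/F4 TT untreated
  -> R1 @ bar 5 tick 0 v(0, 1): C4/C5 P8 -> D4/D5 P8 similar
  -> R2 @ bar 11 tick 0 v(0, 1): G3/E4 M6 -> A3/A4 P8 similar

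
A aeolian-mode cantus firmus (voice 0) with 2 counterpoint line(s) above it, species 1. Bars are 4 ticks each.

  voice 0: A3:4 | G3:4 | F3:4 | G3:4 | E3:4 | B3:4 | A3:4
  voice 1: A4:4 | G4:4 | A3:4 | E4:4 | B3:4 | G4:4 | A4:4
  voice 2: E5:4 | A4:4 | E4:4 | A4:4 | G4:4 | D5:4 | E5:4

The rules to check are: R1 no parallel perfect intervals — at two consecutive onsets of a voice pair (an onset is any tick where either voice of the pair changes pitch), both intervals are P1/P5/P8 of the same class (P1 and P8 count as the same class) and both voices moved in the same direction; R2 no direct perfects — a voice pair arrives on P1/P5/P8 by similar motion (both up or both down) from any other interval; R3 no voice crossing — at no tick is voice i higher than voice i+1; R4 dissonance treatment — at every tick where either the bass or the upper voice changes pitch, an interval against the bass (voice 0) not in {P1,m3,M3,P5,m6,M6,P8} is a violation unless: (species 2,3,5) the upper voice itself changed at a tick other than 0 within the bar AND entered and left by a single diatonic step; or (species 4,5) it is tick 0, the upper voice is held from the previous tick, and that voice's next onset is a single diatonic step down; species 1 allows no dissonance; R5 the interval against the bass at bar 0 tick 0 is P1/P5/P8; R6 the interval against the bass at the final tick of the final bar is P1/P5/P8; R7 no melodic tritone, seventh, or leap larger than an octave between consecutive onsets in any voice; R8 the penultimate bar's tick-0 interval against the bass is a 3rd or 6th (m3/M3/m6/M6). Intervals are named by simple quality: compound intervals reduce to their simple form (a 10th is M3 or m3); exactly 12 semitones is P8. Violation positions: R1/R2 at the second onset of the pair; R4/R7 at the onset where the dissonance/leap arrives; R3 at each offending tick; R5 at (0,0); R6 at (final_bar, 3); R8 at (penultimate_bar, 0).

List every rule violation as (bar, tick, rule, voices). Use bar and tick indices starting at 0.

(1, 0, R1, (0, 1))
(1, 0, R4, (0, 2))
(2, 0, R2, (1, 2))
(2, 0, R4, (0, 2))
(2, 0, R7, (1,))
(3, 0, R4, (0, 2))
(4, 0, R2, (0, 1))
(5, 0, R2, (1, 2))
(6, 0, R1, (1, 2))

bar 0: v0=A3 v1=A4 v2=E5 downbeat P5
bar 1: v0=G3 v1=G4 v2=A4 downbeat M2
bar 2: v0=F3 v1=A3 v2=E4 downbeat M7
bar 3: v0=G3 v1=E4 v2=A4 downbeat M2
bar 4: v0=E3 v1=B3 v2=G4 downbeat m3
bar 5: v0=B3 v1=G4 v2=D5 downbeat m3
bar 6: v0=A3 v1=A4 v2=E5 downbeat P5
  -> R1 @ bar 1 tick 0 v(0, 1): A3/A4 P8 -> G3/G4 P8 similar
  -> R4 @ bar 1 tick 0 v(0, 2): G3/A4 M2 untreated
  -> R2 @ bar 2 tick 0 v(1, 2): G4/A4 M2 -> A3/E4 P5 similar
  -> R4 @ bar 2 tick 0 v(0, 2): F3/E4 M7 untreated
  -> R7 @ bar 2 tick 0 v(1,): G4->A3 leap 10st
  -> R4 @ bar 3 tick 0 v(0, 2): G3/A4 M2 untreated
  -> R2 @ bar 4 tick 0 v(0, 1): G3/E4 M6 -> E3/B3 P5 similar
  -> R2 @ bar 5 tick 0 v(1, 2): B3/G4 m6 -> G4/D5 P5 similar
  -> R1 @ bar 6 tick 0 v(1, 2): G4/D5 P5 -> A4/E5 P5 similar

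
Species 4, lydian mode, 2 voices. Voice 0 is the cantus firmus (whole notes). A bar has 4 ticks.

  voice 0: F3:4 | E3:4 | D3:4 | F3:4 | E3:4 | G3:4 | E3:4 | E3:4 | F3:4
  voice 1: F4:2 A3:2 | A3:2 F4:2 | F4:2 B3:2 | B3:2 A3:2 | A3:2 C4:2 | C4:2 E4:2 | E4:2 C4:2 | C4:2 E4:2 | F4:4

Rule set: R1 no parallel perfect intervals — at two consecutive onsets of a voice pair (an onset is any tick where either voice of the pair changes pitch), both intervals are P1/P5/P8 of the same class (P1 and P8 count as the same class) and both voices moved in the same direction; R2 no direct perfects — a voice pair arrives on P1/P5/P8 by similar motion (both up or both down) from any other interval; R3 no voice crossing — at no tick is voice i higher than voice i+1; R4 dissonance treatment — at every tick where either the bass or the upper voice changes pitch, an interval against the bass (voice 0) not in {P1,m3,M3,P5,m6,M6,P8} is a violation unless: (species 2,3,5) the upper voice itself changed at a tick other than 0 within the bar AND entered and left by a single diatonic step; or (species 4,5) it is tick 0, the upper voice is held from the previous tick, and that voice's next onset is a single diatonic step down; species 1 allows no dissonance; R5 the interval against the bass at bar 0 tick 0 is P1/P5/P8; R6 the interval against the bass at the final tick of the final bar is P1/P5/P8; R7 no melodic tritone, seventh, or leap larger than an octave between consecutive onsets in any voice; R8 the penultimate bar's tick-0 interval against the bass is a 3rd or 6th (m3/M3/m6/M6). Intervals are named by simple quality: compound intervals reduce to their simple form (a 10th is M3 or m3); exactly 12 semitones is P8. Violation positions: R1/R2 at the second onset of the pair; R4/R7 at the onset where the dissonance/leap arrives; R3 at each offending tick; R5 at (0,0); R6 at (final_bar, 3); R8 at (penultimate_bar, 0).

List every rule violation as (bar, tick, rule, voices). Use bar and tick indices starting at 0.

(1, 0, R4, (0, 1))
(1, 2, R4, (0, 1))
(2, 2, R7, (1,))
(4, 0, R4, (0, 1))
(5, 0, R4, (0, 1))
(8, 0, R1, (0, 1))

bar 0: v0=F3 v1=F4 downbeat P8
bar 1: v0=E3 v1=A3 downbeat P4
bar 2: v0=D3 v1=F4 downbeat m3
bar 3: v0=F3 v1=B3 downbeat TT
bar 4: v0=E3 v1=A3 downbeat P4
bar 5: v0=G3 v1=C4 downbeat P4
bar 6: v0=E3 v1=E4 downbeat P8
bar 7: v0=E3 v1=C4 downbeat m6
bar 8: v0=F3 v1=F4 downbeat P8
  -> R4 @ bar 1 tick 0 v(0, 1): E3/A3 P4 untreated
  -> R4 @ bar 1 tick 2 v(0, 1): E3/F4 m2 untreated
  -> R7 @ bar 2 tick 2 v(1,): F4->B3 leap 6st
  -> R4 @ bar 4 tick 0 v(0, 1): E3/A3 P4 untreated
  -> R4 @ bar 5 tick 0 v(0, 1): G3/C4 P4 untreated
  -> R1 @ bar 8 tick 0 v(0, 1): E3/E4 P8 -> F3/F4 P8 similar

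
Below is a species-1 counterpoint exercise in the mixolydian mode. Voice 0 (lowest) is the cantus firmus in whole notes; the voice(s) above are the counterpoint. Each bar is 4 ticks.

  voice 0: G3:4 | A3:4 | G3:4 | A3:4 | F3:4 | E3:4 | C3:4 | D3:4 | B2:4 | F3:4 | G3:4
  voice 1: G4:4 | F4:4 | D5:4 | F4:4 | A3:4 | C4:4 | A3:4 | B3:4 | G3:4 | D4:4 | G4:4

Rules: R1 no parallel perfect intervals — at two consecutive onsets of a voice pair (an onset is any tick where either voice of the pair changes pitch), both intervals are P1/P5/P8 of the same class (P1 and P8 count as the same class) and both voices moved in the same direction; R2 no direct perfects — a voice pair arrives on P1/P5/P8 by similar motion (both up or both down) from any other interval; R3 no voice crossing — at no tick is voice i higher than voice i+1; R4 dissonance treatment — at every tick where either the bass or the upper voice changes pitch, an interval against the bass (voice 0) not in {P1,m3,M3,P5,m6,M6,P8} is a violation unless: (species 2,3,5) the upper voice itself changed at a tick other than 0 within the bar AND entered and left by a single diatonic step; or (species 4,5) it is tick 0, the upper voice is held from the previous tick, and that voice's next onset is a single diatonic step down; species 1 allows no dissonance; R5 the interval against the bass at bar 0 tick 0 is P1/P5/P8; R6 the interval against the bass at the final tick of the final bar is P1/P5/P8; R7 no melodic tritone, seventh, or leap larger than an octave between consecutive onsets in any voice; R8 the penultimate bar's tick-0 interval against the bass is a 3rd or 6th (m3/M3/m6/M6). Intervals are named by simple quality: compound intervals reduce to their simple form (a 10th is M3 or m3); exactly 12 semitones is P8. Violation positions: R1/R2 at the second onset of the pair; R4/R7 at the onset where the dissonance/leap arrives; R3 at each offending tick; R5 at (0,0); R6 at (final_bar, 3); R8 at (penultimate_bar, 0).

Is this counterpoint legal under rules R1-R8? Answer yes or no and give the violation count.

bar 0: v0=G3 v1=G4 (P8)
bar 1: v0=A3 v1=F4 (m6)
bar 2: v0=G3 v1=D5 (P5)
bar 3: v0=A3 v1=F4 (m6)
bar 4: v0=F3 v1=A3 (M3)
bar 5: v0=E3 v1=C4 (m6)
bar 6: v0=C3 v1=A3 (M6)
bar 7: v0=D3 v1=B3 (M6)
bar 8: v0=B2 v1=G3 (m6)
bar 9: v0=F3 v1=D4 (M6)
bar 10: v0=G3 v1=G4 (P8)
  R7 @ bar9.0: B2->F3 leap 6st
  R2 @ bar10.0: F3/D4 M6 -> G3/G4 P8 similar

No (2 violations)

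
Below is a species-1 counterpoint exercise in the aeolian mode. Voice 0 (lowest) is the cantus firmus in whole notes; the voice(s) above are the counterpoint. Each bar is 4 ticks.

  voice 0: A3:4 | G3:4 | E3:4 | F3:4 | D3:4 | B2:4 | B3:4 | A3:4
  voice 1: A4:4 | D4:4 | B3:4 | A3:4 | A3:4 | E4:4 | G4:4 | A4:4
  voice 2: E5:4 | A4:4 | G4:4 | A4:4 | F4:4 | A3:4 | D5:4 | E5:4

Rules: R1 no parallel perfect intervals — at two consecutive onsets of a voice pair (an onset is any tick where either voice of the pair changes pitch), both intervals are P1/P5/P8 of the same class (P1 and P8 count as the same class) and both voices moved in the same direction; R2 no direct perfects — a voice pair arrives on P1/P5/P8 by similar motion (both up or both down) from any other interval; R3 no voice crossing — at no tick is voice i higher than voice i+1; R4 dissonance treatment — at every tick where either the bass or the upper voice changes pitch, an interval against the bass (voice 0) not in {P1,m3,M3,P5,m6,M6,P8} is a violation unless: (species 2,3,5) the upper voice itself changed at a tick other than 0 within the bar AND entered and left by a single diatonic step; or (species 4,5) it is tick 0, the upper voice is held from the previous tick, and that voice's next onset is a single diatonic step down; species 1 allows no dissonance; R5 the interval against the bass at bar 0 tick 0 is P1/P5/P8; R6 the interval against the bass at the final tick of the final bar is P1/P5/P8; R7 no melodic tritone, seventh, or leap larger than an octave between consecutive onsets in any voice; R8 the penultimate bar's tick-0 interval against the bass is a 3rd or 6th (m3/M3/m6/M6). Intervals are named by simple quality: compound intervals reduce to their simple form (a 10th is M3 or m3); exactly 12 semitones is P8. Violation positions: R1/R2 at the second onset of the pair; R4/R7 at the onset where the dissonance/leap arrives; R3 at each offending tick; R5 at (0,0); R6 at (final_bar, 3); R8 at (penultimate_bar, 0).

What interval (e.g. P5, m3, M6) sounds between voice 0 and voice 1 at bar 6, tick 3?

voice 0=B3 voice 1=G4 -> m6

m6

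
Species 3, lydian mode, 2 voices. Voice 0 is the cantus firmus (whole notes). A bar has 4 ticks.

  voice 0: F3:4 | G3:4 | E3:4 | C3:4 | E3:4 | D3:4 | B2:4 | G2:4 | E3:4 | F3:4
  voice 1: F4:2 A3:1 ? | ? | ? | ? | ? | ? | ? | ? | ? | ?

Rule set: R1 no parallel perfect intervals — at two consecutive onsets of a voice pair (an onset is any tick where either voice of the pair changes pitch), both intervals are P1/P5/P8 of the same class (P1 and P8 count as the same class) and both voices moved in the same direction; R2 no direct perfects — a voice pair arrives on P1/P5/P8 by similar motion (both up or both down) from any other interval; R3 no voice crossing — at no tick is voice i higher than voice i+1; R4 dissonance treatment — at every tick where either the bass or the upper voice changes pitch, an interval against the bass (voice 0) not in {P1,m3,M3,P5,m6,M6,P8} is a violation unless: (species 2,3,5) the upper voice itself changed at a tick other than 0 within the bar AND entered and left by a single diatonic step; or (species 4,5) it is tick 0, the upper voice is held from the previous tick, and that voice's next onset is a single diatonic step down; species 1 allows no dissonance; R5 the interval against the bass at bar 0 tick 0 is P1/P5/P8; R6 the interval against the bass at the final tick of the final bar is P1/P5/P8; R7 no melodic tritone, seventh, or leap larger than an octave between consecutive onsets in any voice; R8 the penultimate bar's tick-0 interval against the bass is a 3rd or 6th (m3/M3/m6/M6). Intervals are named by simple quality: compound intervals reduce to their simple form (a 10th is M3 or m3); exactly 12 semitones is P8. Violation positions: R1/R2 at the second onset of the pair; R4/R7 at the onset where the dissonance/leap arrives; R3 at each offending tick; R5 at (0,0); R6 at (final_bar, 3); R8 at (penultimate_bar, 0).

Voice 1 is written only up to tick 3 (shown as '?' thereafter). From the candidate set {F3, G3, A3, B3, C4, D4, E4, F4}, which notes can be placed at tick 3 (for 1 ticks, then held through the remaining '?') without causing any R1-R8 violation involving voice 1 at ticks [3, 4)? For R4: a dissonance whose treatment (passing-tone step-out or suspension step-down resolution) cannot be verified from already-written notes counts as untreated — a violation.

{A3, C4, D4, F3, F4}

F3: legal
G3: violates R4
A3: legal
B3: violates R4
C4: legal
D4: legal
E4: violates R4
F4: legal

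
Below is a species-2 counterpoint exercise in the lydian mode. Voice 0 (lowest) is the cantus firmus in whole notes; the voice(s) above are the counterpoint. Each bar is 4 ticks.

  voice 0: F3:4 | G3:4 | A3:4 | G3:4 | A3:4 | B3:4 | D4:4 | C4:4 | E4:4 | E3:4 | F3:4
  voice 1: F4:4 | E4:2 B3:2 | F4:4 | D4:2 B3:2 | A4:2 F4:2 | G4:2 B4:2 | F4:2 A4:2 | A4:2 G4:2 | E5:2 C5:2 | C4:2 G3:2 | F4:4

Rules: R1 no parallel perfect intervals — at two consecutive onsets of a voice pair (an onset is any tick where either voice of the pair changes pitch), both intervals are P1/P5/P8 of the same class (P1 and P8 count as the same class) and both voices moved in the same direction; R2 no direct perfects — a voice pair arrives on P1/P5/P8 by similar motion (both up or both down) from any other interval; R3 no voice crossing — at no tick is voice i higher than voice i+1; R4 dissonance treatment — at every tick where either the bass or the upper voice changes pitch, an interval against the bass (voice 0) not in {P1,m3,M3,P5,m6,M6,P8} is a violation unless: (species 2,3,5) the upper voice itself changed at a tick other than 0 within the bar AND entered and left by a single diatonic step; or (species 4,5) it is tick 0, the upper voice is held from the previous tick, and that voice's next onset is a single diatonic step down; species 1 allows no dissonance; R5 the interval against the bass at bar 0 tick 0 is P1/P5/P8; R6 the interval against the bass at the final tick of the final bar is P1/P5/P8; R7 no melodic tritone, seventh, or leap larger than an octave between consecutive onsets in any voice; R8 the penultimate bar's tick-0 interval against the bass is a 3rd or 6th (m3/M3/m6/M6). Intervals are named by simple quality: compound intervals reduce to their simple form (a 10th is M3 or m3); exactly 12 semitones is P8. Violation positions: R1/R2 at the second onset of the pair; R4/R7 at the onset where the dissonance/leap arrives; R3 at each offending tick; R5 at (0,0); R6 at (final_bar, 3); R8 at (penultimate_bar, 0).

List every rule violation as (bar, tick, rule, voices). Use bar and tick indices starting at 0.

bar 0: v0=F3 v1=F4 downbeat P8
bar 1: v0=G3 v1=E4 downbeat M6
bar 2: v0=A3 v1=F4 downbeat m6
bar 3: v0=G3 v1=D4 downbeat P5
bar 4: v0=A3 v1=A4 downbeat P8
bar 5: v0=B3 v1=G4 downbeat m6
bar 6: v0=D4 v1=F4 downbeat m3
bar 7: v0=C4 v1=A4 downbeat M6
bar 8: v0=E4 v1=E5 downbeat P8
bar 9: v0=E3 v1=C4 downbeat m6
bar 10: v0=F3 v1=F4 downbeat P8
  -> R7 @ bar 2 tick 0 v(1,): B3->F4 leap 6st
  -> R2 @ bar 3 tick 0 v(0, 1): A3/F4 m6 -> G3/D4 P5 similar
  -> R2 @ bar 4 tick 0 v(0, 1): G3/B3 M3 -> A3/A4 P8 similar
  -> R7 @ bar 4 tick 0 v(1,): B3->A4 leap 10st
  -> R7 @ bar 6 tick 0 v(1,): B4->F4 leap 6st
  -> R2 @ bar 8 tick 0 v(0, 1): C4/G4 P5 -> E4/E5 P8 similar
  -> R2 @ bar 10 tick 0 v(0, 1): E3/G3 m3 -> F3/F4 P8 similar
  -> R7 @ bar 10 tick 0 v(1,): G3->F4 leap 10st

(2, 0, R7, (1,))
(3, 0, R2, (0, 1))
(4, 0, R2, (0, 1))
(4, 0, R7, (1,))
(6, 0, R7, (1,))
(8, 0, R2, (0, 1))
(10, 0, R2, (0, 1))
(10, 0, R7, (1,))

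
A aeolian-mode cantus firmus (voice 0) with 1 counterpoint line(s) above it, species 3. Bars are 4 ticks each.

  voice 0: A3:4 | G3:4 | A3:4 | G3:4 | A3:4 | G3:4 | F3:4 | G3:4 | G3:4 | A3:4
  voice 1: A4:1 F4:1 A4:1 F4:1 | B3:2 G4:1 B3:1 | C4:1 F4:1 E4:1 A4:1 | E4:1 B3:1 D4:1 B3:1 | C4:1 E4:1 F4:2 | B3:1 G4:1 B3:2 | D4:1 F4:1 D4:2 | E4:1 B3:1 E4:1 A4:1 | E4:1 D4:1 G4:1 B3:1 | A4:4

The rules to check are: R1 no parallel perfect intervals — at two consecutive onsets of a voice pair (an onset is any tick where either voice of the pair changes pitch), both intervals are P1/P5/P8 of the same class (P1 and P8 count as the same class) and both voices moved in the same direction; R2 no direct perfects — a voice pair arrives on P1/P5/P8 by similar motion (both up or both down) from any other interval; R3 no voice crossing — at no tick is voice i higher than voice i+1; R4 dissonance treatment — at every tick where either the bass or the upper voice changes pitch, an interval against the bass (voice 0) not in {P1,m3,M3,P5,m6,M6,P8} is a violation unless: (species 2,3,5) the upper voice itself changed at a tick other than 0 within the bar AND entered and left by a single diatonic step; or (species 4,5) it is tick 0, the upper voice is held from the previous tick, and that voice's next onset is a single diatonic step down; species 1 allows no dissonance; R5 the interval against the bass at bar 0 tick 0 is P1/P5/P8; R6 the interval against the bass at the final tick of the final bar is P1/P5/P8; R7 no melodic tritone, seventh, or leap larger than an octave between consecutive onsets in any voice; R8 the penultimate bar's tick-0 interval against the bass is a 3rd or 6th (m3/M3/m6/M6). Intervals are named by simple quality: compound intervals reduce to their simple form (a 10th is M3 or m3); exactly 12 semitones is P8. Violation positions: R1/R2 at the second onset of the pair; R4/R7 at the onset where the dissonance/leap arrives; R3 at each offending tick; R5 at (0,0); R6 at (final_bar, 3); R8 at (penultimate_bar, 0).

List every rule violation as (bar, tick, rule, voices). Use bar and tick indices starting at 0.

(1, 0, R7, (1,))
(5, 0, R7, (1,))
(7, 3, R4, (0, 1))
(9, 0, R2, (0, 1))
(9, 0, R7, (1,))

bar 0: v0=A3 v1=A4 downbeat P8
bar 1: v0=G3 v1=B3 downbeat M3
bar 2: v0=A3 v1=C4 downbeat m3
bar 3: v0=G3 v1=E4 downbeat M6
bar 4: v0=A3 v1=C4 downbeat m3
bar 5: v0=G3 v1=B3 downbeat M3
bar 6: v0=F3 v1=D4 downbeat M6
bar 7: v0=G3 v1=E4 downbeat M6
bar 8: v0=G3 v1=E4 downbeat M6
bar 9: v0=A3 v1=A4 downbeat P8
  -> R7 @ bar 1 tick 0 v(1,): F4->B3 leap 6st
  -> R7 @ bar 5 tick 0 v(1,): F4->B3 leap 6st
  -> R4 @ bar 7 tick 3 v(0, 1): G3/A4 M2 untreated
  -> R2 @ bar 9 tick 0 v(0, 1): G3/B3 M3 -> A3/A4 P8 similar
  -> R7 @ bar 9 tick 0 v(1,): B3->A4 leap 10st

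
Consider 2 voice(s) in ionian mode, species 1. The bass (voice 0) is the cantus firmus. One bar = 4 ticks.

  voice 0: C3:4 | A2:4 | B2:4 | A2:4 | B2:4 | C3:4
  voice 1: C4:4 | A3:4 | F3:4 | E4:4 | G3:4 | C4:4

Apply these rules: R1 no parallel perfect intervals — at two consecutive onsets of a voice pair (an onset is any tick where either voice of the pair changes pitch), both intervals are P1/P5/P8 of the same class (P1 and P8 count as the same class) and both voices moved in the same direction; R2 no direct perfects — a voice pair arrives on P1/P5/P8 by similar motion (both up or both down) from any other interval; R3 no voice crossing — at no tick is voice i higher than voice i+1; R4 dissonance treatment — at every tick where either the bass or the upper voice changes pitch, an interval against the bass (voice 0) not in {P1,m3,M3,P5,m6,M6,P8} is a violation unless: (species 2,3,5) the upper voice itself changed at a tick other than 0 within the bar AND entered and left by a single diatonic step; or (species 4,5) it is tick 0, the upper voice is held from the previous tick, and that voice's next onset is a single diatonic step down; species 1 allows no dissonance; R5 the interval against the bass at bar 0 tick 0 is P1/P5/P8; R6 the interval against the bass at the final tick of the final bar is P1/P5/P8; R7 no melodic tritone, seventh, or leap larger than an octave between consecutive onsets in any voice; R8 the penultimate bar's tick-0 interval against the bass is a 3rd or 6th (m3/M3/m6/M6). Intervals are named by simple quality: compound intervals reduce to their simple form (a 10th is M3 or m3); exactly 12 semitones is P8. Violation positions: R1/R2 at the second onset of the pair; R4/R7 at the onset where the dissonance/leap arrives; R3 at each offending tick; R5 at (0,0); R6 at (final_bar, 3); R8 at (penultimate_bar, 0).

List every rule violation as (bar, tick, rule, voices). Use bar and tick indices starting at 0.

bar 0: v0=C3 v1=C4 downbeat P8
bar 1: v0=A2 v1=A3 downbeat P8
bar 2: v0=B2 v1=F3 downbeat TT
bar 3: v0=A2 v1=E4 downbeat P5
bar 4: v0=B2 v1=G3 downbeat m6
bar 5: v0=C3 v1=C4 downbeat P8
  -> R1 @ bar 1 tick 0 v(0, 1): C3/C4 P8 -> A2/A3 P8 similar
  -> R4 @ bar 2 tick 0 v(0, 1): B2/F3 TT untreated
  -> R7 @ bar 3 tick 0 v(1,): F3->E4 leap 11st
  -> R2 @ bar 5 tick 0 v(0, 1): B2/G3 m6 -> C3/C4 P8 similar

(1, 0, R1, (0, 1))
(2, 0, R4, (0, 1))
(3, 0, R7, (1,))
(5, 0, R2, (0, 1))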